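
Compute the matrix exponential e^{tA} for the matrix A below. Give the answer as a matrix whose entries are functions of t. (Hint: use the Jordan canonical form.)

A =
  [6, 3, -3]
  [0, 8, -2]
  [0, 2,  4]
e^{tA} =
  [exp(6*t), 3*t*exp(6*t), -3*t*exp(6*t)]
  [0, 2*t*exp(6*t) + exp(6*t), -2*t*exp(6*t)]
  [0, 2*t*exp(6*t), -2*t*exp(6*t) + exp(6*t)]

Strategy: write A = P · J · P⁻¹ where J is a Jordan canonical form, so e^{tA} = P · e^{tJ} · P⁻¹, and e^{tJ} can be computed block-by-block.

A has Jordan form
J =
  [6, 1, 0]
  [0, 6, 0]
  [0, 0, 6]
(up to reordering of blocks).

Per-block formulas:
  For a 2×2 Jordan block J_2(6): exp(t · J_2(6)) = e^(6t)·(I + t·N), where N is the 2×2 nilpotent shift.
  For a 1×1 block at λ = 6: exp(t · [6]) = [e^(6t)].

After assembling e^{tJ} and conjugating by P, we get:

e^{tA} =
  [exp(6*t), 3*t*exp(6*t), -3*t*exp(6*t)]
  [0, 2*t*exp(6*t) + exp(6*t), -2*t*exp(6*t)]
  [0, 2*t*exp(6*t), -2*t*exp(6*t) + exp(6*t)]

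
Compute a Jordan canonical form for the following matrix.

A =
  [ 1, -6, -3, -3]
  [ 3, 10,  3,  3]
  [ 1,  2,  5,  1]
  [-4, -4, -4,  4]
J_1(4) ⊕ J_1(4) ⊕ J_2(6)

The characteristic polynomial is
  det(x·I − A) = x^4 - 20*x^3 + 148*x^2 - 480*x + 576 = (x - 6)^2*(x - 4)^2

Eigenvalues and multiplicities (the geometric multiplicity of λ is n − rank(A − λI), which equals the number of Jordan blocks for λ):
  λ = 4: algebraic multiplicity = 2, geometric multiplicity = 2
  λ = 6: algebraic multiplicity = 2, geometric multiplicity = 1

Determining the block sizes for each eigenvalue:
  λ = 4: gm = am = 2, so every block has size 1 → block sizes [1, 1]
  λ = 6: one block (gm = 1), so the single block has size am = 2 → block sizes [2]

Assembling the blocks gives a Jordan form
J =
  [4, 0, 0, 0]
  [0, 4, 0, 0]
  [0, 0, 6, 1]
  [0, 0, 0, 6]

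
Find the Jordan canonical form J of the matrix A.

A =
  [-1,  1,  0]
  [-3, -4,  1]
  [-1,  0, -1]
J_3(-2)

The characteristic polynomial is
  det(x·I − A) = x^3 + 6*x^2 + 12*x + 8 = (x + 2)^3

Eigenvalues and multiplicities (the geometric multiplicity of λ is n − rank(A − λI), which equals the number of Jordan blocks for λ):
  λ = -2: algebraic multiplicity = 3, geometric multiplicity = 1

Determining the block sizes for each eigenvalue:
  λ = -2: one block (gm = 1), so the single block has size am = 3 → block sizes [3]

Assembling the blocks gives a Jordan form
J =
  [-2,  1,  0]
  [ 0, -2,  1]
  [ 0,  0, -2]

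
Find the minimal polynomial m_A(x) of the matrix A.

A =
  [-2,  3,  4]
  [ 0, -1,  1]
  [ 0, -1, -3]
x^3 + 6*x^2 + 12*x + 8

The characteristic polynomial is χ_A(x) = (x + 2)^3, so the eigenvalues are known. The minimal polynomial is
  m_A(x) = Π_λ (x − λ)^{k_λ}
where k_λ is the size of the *largest* Jordan block for λ (equivalently, the smallest k with (A − λI)^k v = 0 for every generalised eigenvector v of λ).

  λ = -2: largest Jordan block has size 3, contributing (x + 2)^3

So m_A(x) = (x + 2)^3 = x^3 + 6*x^2 + 12*x + 8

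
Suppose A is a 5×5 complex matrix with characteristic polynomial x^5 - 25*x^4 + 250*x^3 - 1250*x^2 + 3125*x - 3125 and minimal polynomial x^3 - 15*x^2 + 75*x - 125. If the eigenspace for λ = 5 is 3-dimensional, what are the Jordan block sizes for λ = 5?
Block sizes for λ = 5: [3, 1, 1]

Step 1 — from the characteristic polynomial, algebraic multiplicity of λ = 5 is 5. From dim ker(A − (5)·I) = 3, there are exactly 3 Jordan blocks for λ = 5.
Step 2 — from the minimal polynomial, the factor (x − 5)^3 tells us the largest block for λ = 5 has size 3.
Step 3 — with total size 5, 3 blocks, and largest block 3, the block sizes (in nonincreasing order) are [3, 1, 1].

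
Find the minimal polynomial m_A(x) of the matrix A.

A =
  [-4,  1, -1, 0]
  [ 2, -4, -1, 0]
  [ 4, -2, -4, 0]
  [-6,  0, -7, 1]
x^4 + 11*x^3 + 36*x^2 + 16*x - 64

The characteristic polynomial is χ_A(x) = (x - 1)*(x + 4)^3, so the eigenvalues are known. The minimal polynomial is
  m_A(x) = Π_λ (x − λ)^{k_λ}
where k_λ is the size of the *largest* Jordan block for λ (equivalently, the smallest k with (A − λI)^k v = 0 for every generalised eigenvector v of λ).

  λ = -4: largest Jordan block has size 3, contributing (x + 4)^3
  λ = 1: largest Jordan block has size 1, contributing (x − 1)

So m_A(x) = (x - 1)*(x + 4)^3 = x^4 + 11*x^3 + 36*x^2 + 16*x - 64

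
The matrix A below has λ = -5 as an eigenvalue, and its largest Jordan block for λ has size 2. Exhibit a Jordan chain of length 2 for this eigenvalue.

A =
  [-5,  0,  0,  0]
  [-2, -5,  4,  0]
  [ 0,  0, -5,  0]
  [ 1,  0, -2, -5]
A Jordan chain for λ = -5 of length 2:
v_1 = (0, -2, 0, 1)ᵀ
v_2 = (1, 0, 0, 0)ᵀ

Let N = A − (-5)·I. We want v_2 with N^2 v_2 = 0 but N^1 v_2 ≠ 0; then v_{j-1} := N · v_j for j = 2, …, 2.

Pick v_2 = (1, 0, 0, 0)ᵀ.
Then v_1 = N · v_2 = (0, -2, 0, 1)ᵀ.

Sanity check: (A − (-5)·I) v_1 = (0, 0, 0, 0)ᵀ = 0. ✓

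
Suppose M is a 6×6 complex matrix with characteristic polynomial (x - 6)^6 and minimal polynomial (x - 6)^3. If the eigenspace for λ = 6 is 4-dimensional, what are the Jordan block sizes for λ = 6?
Block sizes for λ = 6: [3, 1, 1, 1]

Step 1 — from the characteristic polynomial, algebraic multiplicity of λ = 6 is 6. From dim ker(M − (6)·I) = 4, there are exactly 4 Jordan blocks for λ = 6.
Step 2 — from the minimal polynomial, the factor (x − 6)^3 tells us the largest block for λ = 6 has size 3.
Step 3 — with total size 6, 4 blocks, and largest block 3, the block sizes (in nonincreasing order) are [3, 1, 1, 1].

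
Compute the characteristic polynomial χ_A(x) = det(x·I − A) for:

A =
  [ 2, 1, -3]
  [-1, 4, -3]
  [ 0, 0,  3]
x^3 - 9*x^2 + 27*x - 27

Expanding det(x·I − A) (e.g. by cofactor expansion or by noting that A is similar to its Jordan form J, which has the same characteristic polynomial as A) gives
  χ_A(x) = x^3 - 9*x^2 + 27*x - 27
which factors as (x - 3)^3. The eigenvalues (with algebraic multiplicities) are λ = 3 with multiplicity 3.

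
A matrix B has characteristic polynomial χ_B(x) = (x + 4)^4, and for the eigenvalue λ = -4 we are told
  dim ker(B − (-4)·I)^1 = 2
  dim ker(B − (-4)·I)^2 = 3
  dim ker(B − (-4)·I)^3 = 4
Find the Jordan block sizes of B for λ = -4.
Block sizes for λ = -4: [3, 1]

From the dimensions of kernels of powers, the number of Jordan blocks of size at least j is d_j − d_{j−1} where d_j = dim ker(N^j) (with d_0 = 0). Computing the differences gives [2, 1, 1].
The number of blocks of size exactly k is (#blocks of size ≥ k) − (#blocks of size ≥ k + 1), so the partition is: 1 block(s) of size 1, 1 block(s) of size 3.
In nonincreasing order the block sizes are [3, 1].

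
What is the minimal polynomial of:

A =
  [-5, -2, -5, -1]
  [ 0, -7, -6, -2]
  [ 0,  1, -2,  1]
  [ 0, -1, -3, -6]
x^2 + 10*x + 25

The characteristic polynomial is χ_A(x) = (x + 5)^4, so the eigenvalues are known. The minimal polynomial is
  m_A(x) = Π_λ (x − λ)^{k_λ}
where k_λ is the size of the *largest* Jordan block for λ (equivalently, the smallest k with (A − λI)^k v = 0 for every generalised eigenvector v of λ).

  λ = -5: largest Jordan block has size 2, contributing (x + 5)^2

So m_A(x) = (x + 5)^2 = x^2 + 10*x + 25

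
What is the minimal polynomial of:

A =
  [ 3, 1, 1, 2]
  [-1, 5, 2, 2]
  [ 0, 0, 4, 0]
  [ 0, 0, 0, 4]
x^3 - 12*x^2 + 48*x - 64

The characteristic polynomial is χ_A(x) = (x - 4)^4, so the eigenvalues are known. The minimal polynomial is
  m_A(x) = Π_λ (x − λ)^{k_λ}
where k_λ is the size of the *largest* Jordan block for λ (equivalently, the smallest k with (A − λI)^k v = 0 for every generalised eigenvector v of λ).

  λ = 4: largest Jordan block has size 3, contributing (x − 4)^3

So m_A(x) = (x - 4)^3 = x^3 - 12*x^2 + 48*x - 64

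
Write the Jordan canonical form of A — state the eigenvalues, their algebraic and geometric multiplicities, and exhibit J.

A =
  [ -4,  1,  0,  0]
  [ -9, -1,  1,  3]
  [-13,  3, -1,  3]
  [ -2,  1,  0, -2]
J_3(-2) ⊕ J_1(-2)

The characteristic polynomial is
  det(x·I − A) = x^4 + 8*x^3 + 24*x^2 + 32*x + 16 = (x + 2)^4

Eigenvalues and multiplicities (the geometric multiplicity of λ is n − rank(A − λI), which equals the number of Jordan blocks for λ):
  λ = -2: algebraic multiplicity = 4, geometric multiplicity = 2

Determining the block sizes for each eigenvalue:
  λ = -2: with am = 4 and gm = 2, the partition is not yet determined (e.g. several partitions of 4 into 2 parts exist). Let N = A − (-2)·I. Computing rank(N^1) = 2, rank(N^2) = 1, rank(N^3) = 0; the number of blocks of size ≥ j is rank(N^{j−1}) − rank(N^j), giving [2, 1, 1]. So we have 1 block(s) of size 3, 1 block(s) of size 1 → block sizes [3, 1]

Assembling the blocks gives a Jordan form
J =
  [-2,  1,  0,  0]
  [ 0, -2,  1,  0]
  [ 0,  0, -2,  0]
  [ 0,  0,  0, -2]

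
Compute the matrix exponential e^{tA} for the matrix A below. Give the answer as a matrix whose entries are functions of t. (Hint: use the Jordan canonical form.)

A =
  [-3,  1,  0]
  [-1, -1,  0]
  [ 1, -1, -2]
e^{tA} =
  [-t*exp(-2*t) + exp(-2*t), t*exp(-2*t), 0]
  [-t*exp(-2*t), t*exp(-2*t) + exp(-2*t), 0]
  [t*exp(-2*t), -t*exp(-2*t), exp(-2*t)]

Strategy: write A = P · J · P⁻¹ where J is a Jordan canonical form, so e^{tA} = P · e^{tJ} · P⁻¹, and e^{tJ} can be computed block-by-block.

A has Jordan form
J =
  [-2,  1,  0]
  [ 0, -2,  0]
  [ 0,  0, -2]
(up to reordering of blocks).

Per-block formulas:
  For a 2×2 Jordan block J_2(-2): exp(t · J_2(-2)) = e^(-2t)·(I + t·N), where N is the 2×2 nilpotent shift.
  For a 1×1 block at λ = -2: exp(t · [-2]) = [e^(-2t)].

After assembling e^{tJ} and conjugating by P, we get:

e^{tA} =
  [-t*exp(-2*t) + exp(-2*t), t*exp(-2*t), 0]
  [-t*exp(-2*t), t*exp(-2*t) + exp(-2*t), 0]
  [t*exp(-2*t), -t*exp(-2*t), exp(-2*t)]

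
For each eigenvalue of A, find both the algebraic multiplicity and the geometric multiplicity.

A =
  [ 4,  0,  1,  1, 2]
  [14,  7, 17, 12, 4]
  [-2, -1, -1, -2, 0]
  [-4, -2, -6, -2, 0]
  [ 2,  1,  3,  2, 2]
λ = 2: alg = 5, geom = 3

Step 1 — factor the characteristic polynomial to read off the algebraic multiplicities:
  χ_A(x) = (x - 2)^5

Step 2 — compute geometric multiplicities via the rank-nullity identity g(λ) = n − rank(A − λI):
  rank(A − (2)·I) = 2, so dim ker(A − (2)·I) = n − 2 = 3

Summary:
  λ = 2: algebraic multiplicity = 5, geometric multiplicity = 3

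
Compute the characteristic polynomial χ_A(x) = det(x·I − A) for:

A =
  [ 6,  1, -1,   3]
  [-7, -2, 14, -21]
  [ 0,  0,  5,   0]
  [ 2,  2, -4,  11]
x^4 - 20*x^3 + 150*x^2 - 500*x + 625

Expanding det(x·I − A) (e.g. by cofactor expansion or by noting that A is similar to its Jordan form J, which has the same characteristic polynomial as A) gives
  χ_A(x) = x^4 - 20*x^3 + 150*x^2 - 500*x + 625
which factors as (x - 5)^4. The eigenvalues (with algebraic multiplicities) are λ = 5 with multiplicity 4.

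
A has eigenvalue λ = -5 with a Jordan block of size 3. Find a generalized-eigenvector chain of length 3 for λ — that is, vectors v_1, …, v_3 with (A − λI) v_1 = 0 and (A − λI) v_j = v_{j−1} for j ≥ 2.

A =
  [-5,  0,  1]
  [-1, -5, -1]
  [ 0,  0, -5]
A Jordan chain for λ = -5 of length 3:
v_1 = (0, -1, 0)ᵀ
v_2 = (1, -1, 0)ᵀ
v_3 = (0, 0, 1)ᵀ

Let N = A − (-5)·I. We want v_3 with N^3 v_3 = 0 but N^2 v_3 ≠ 0; then v_{j-1} := N · v_j for j = 3, …, 2.

Pick v_3 = (0, 0, 1)ᵀ.
Then v_2 = N · v_3 = (1, -1, 0)ᵀ.
Then v_1 = N · v_2 = (0, -1, 0)ᵀ.

Sanity check: (A − (-5)·I) v_1 = (0, 0, 0)ᵀ = 0. ✓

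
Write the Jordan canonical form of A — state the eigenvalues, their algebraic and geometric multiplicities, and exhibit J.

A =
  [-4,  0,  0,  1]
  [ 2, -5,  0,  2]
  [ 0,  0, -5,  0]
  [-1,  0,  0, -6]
J_2(-5) ⊕ J_1(-5) ⊕ J_1(-5)

The characteristic polynomial is
  det(x·I − A) = x^4 + 20*x^3 + 150*x^2 + 500*x + 625 = (x + 5)^4

Eigenvalues and multiplicities (the geometric multiplicity of λ is n − rank(A − λI), which equals the number of Jordan blocks for λ):
  λ = -5: algebraic multiplicity = 4, geometric multiplicity = 3

Determining the block sizes for each eigenvalue:
  λ = -5: 3 blocks summing to 4 forces exactly one block of size 2 and the rest size 1 → block sizes [2, 1, 1]

Assembling the blocks gives a Jordan form
J =
  [-5,  1,  0,  0]
  [ 0, -5,  0,  0]
  [ 0,  0, -5,  0]
  [ 0,  0,  0, -5]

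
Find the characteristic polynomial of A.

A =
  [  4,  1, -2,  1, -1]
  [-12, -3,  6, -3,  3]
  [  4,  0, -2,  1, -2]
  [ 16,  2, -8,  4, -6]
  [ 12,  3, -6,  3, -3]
x^5

Expanding det(x·I − A) (e.g. by cofactor expansion or by noting that A is similar to its Jordan form J, which has the same characteristic polynomial as A) gives
  χ_A(x) = x^5
which factors as x^5. The eigenvalues (with algebraic multiplicities) are λ = 0 with multiplicity 5.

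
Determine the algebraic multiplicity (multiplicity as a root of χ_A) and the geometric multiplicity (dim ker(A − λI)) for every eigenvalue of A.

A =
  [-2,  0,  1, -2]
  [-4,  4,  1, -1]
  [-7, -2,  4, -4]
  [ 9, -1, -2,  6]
λ = 3: alg = 4, geom = 2

Step 1 — factor the characteristic polynomial to read off the algebraic multiplicities:
  χ_A(x) = (x - 3)^4

Step 2 — compute geometric multiplicities via the rank-nullity identity g(λ) = n − rank(A − λI):
  rank(A − (3)·I) = 2, so dim ker(A − (3)·I) = n − 2 = 2

Summary:
  λ = 3: algebraic multiplicity = 4, geometric multiplicity = 2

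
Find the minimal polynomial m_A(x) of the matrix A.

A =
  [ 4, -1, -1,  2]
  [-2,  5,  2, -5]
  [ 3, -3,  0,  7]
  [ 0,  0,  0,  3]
x^2 - 6*x + 9

The characteristic polynomial is χ_A(x) = (x - 3)^4, so the eigenvalues are known. The minimal polynomial is
  m_A(x) = Π_λ (x − λ)^{k_λ}
where k_λ is the size of the *largest* Jordan block for λ (equivalently, the smallest k with (A − λI)^k v = 0 for every generalised eigenvector v of λ).

  λ = 3: largest Jordan block has size 2, contributing (x − 3)^2

So m_A(x) = (x - 3)^2 = x^2 - 6*x + 9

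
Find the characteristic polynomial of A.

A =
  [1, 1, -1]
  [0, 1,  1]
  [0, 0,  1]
x^3 - 3*x^2 + 3*x - 1

Expanding det(x·I − A) (e.g. by cofactor expansion or by noting that A is similar to its Jordan form J, which has the same characteristic polynomial as A) gives
  χ_A(x) = x^3 - 3*x^2 + 3*x - 1
which factors as (x - 1)^3. The eigenvalues (with algebraic multiplicities) are λ = 1 with multiplicity 3.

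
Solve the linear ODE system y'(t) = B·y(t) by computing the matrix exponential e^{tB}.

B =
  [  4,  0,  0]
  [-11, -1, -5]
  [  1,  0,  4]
e^{tB} =
  [exp(4*t), 0, 0]
  [-t*exp(4*t) - 2*exp(4*t) + 2*exp(-t), exp(-t), -exp(4*t) + exp(-t)]
  [t*exp(4*t), 0, exp(4*t)]

Strategy: write B = P · J · P⁻¹ where J is a Jordan canonical form, so e^{tB} = P · e^{tJ} · P⁻¹, and e^{tJ} can be computed block-by-block.

B has Jordan form
J =
  [-1, 0, 0]
  [ 0, 4, 1]
  [ 0, 0, 4]
(up to reordering of blocks).

Per-block formulas:
  For a 2×2 Jordan block J_2(4): exp(t · J_2(4)) = e^(4t)·(I + t·N), where N is the 2×2 nilpotent shift.
  For a 1×1 block at λ = -1: exp(t · [-1]) = [e^(-1t)].

After assembling e^{tJ} and conjugating by P, we get:

e^{tB} =
  [exp(4*t), 0, 0]
  [-t*exp(4*t) - 2*exp(4*t) + 2*exp(-t), exp(-t), -exp(4*t) + exp(-t)]
  [t*exp(4*t), 0, exp(4*t)]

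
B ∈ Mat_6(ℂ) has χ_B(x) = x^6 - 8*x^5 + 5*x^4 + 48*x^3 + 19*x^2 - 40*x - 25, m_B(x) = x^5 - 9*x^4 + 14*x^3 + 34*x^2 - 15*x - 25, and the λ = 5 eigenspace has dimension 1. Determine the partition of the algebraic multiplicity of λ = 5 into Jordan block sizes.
Block sizes for λ = 5: [2]

Step 1 — from the characteristic polynomial, algebraic multiplicity of λ = 5 is 2. From dim ker(B − (5)·I) = 1, there are exactly 1 Jordan blocks for λ = 5.
Step 2 — from the minimal polynomial, the factor (x − 5)^2 tells us the largest block for λ = 5 has size 2.
Step 3 — with total size 2, 1 blocks, and largest block 2, the block sizes (in nonincreasing order) are [2].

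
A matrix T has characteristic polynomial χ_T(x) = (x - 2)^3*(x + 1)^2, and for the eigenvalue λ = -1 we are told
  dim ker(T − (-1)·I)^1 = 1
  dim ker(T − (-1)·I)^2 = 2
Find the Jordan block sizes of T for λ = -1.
Block sizes for λ = -1: [2]

From the dimensions of kernels of powers, the number of Jordan blocks of size at least j is d_j − d_{j−1} where d_j = dim ker(N^j) (with d_0 = 0). Computing the differences gives [1, 1].
The number of blocks of size exactly k is (#blocks of size ≥ k) − (#blocks of size ≥ k + 1), so the partition is: 1 block(s) of size 2.
In nonincreasing order the block sizes are [2].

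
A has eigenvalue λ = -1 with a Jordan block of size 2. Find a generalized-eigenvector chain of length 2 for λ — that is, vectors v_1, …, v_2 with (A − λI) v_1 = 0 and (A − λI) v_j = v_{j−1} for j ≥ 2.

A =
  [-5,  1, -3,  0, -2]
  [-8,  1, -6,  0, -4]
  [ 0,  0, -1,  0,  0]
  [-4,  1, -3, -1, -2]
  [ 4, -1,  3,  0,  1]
A Jordan chain for λ = -1 of length 2:
v_1 = (-4, -8, 0, -4, 4)ᵀ
v_2 = (1, 0, 0, 0, 0)ᵀ

Let N = A − (-1)·I. We want v_2 with N^2 v_2 = 0 but N^1 v_2 ≠ 0; then v_{j-1} := N · v_j for j = 2, …, 2.

Pick v_2 = (1, 0, 0, 0, 0)ᵀ.
Then v_1 = N · v_2 = (-4, -8, 0, -4, 4)ᵀ.

Sanity check: (A − (-1)·I) v_1 = (0, 0, 0, 0, 0)ᵀ = 0. ✓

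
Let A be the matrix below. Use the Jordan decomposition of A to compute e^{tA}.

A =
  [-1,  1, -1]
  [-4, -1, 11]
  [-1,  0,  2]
e^{tA} =
  [-t^2 - t + 1, -t^2 + t, 5*t^2 - t]
  [-3*t^2/2 - 4*t, -3*t^2/2 - t + 1, 15*t^2/2 + 11*t]
  [-t^2/2 - t, -t^2/2, 5*t^2/2 + 2*t + 1]

Strategy: write A = P · J · P⁻¹ where J is a Jordan canonical form, so e^{tA} = P · e^{tJ} · P⁻¹, and e^{tJ} can be computed block-by-block.

A has Jordan form
J =
  [0, 1, 0]
  [0, 0, 1]
  [0, 0, 0]
(up to reordering of blocks).

Per-block formulas:
  For a 3×3 Jordan block J_3(0): exp(t · J_3(0)) = e^(0t)·(I + t·N + (t^2/2)·N^2), where N is the 3×3 nilpotent shift.

After assembling e^{tJ} and conjugating by P, we get:

e^{tA} =
  [-t^2 - t + 1, -t^2 + t, 5*t^2 - t]
  [-3*t^2/2 - 4*t, -3*t^2/2 - t + 1, 15*t^2/2 + 11*t]
  [-t^2/2 - t, -t^2/2, 5*t^2/2 + 2*t + 1]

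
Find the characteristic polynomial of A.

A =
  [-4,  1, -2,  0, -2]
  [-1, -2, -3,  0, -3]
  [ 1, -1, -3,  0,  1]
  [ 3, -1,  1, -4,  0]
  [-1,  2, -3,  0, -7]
x^5 + 20*x^4 + 160*x^3 + 640*x^2 + 1280*x + 1024

Expanding det(x·I − A) (e.g. by cofactor expansion or by noting that A is similar to its Jordan form J, which has the same characteristic polynomial as A) gives
  χ_A(x) = x^5 + 20*x^4 + 160*x^3 + 640*x^2 + 1280*x + 1024
which factors as (x + 4)^5. The eigenvalues (with algebraic multiplicities) are λ = -4 with multiplicity 5.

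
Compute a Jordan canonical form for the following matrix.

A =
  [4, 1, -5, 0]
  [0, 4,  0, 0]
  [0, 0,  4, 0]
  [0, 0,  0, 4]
J_2(4) ⊕ J_1(4) ⊕ J_1(4)

The characteristic polynomial is
  det(x·I − A) = x^4 - 16*x^3 + 96*x^2 - 256*x + 256 = (x - 4)^4

Eigenvalues and multiplicities (the geometric multiplicity of λ is n − rank(A − λI), which equals the number of Jordan blocks for λ):
  λ = 4: algebraic multiplicity = 4, geometric multiplicity = 3

Determining the block sizes for each eigenvalue:
  λ = 4: 3 blocks summing to 4 forces exactly one block of size 2 and the rest size 1 → block sizes [2, 1, 1]

Assembling the blocks gives a Jordan form
J =
  [4, 1, 0, 0]
  [0, 4, 0, 0]
  [0, 0, 4, 0]
  [0, 0, 0, 4]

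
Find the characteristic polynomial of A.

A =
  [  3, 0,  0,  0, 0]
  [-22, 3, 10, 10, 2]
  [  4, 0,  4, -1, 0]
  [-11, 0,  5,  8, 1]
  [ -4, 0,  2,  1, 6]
x^5 - 24*x^4 + 225*x^3 - 1026*x^2 + 2268*x - 1944

Expanding det(x·I − A) (e.g. by cofactor expansion or by noting that A is similar to its Jordan form J, which has the same characteristic polynomial as A) gives
  χ_A(x) = x^5 - 24*x^4 + 225*x^3 - 1026*x^2 + 2268*x - 1944
which factors as (x - 6)^3*(x - 3)^2. The eigenvalues (with algebraic multiplicities) are λ = 3 with multiplicity 2, λ = 6 with multiplicity 3.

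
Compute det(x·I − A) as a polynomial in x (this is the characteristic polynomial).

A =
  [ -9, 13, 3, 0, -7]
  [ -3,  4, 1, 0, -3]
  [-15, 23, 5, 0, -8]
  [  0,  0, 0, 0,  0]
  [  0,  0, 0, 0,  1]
x^5 - x^4

Expanding det(x·I − A) (e.g. by cofactor expansion or by noting that A is similar to its Jordan form J, which has the same characteristic polynomial as A) gives
  χ_A(x) = x^5 - x^4
which factors as x^4*(x - 1). The eigenvalues (with algebraic multiplicities) are λ = 0 with multiplicity 4, λ = 1 with multiplicity 1.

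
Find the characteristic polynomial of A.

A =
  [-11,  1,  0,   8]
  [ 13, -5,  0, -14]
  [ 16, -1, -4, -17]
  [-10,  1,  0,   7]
x^4 + 13*x^3 + 60*x^2 + 112*x + 64

Expanding det(x·I − A) (e.g. by cofactor expansion or by noting that A is similar to its Jordan form J, which has the same characteristic polynomial as A) gives
  χ_A(x) = x^4 + 13*x^3 + 60*x^2 + 112*x + 64
which factors as (x + 1)*(x + 4)^3. The eigenvalues (with algebraic multiplicities) are λ = -4 with multiplicity 3, λ = -1 with multiplicity 1.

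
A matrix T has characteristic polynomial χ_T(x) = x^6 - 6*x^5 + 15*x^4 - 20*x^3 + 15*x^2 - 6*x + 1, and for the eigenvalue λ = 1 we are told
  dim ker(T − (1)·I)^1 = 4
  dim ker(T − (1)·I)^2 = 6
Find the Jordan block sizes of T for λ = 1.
Block sizes for λ = 1: [2, 2, 1, 1]

From the dimensions of kernels of powers, the number of Jordan blocks of size at least j is d_j − d_{j−1} where d_j = dim ker(N^j) (with d_0 = 0). Computing the differences gives [4, 2].
The number of blocks of size exactly k is (#blocks of size ≥ k) − (#blocks of size ≥ k + 1), so the partition is: 2 block(s) of size 1, 2 block(s) of size 2.
In nonincreasing order the block sizes are [2, 2, 1, 1].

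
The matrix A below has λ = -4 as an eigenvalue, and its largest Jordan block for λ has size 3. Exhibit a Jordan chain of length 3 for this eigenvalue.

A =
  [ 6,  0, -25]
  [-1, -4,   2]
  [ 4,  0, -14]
A Jordan chain for λ = -4 of length 3:
v_1 = (0, -2, 0)ᵀ
v_2 = (10, -1, 4)ᵀ
v_3 = (1, 0, 0)ᵀ

Let N = A − (-4)·I. We want v_3 with N^3 v_3 = 0 but N^2 v_3 ≠ 0; then v_{j-1} := N · v_j for j = 3, …, 2.

Pick v_3 = (1, 0, 0)ᵀ.
Then v_2 = N · v_3 = (10, -1, 4)ᵀ.
Then v_1 = N · v_2 = (0, -2, 0)ᵀ.

Sanity check: (A − (-4)·I) v_1 = (0, 0, 0)ᵀ = 0. ✓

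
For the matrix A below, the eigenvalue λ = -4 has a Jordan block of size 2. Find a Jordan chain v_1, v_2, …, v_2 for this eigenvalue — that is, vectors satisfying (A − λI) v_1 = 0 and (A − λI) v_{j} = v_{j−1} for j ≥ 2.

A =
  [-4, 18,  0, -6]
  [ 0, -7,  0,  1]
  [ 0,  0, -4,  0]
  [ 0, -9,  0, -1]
A Jordan chain for λ = -4 of length 2:
v_1 = (18, -3, 0, -9)ᵀ
v_2 = (0, 1, 0, 0)ᵀ

Let N = A − (-4)·I. We want v_2 with N^2 v_2 = 0 but N^1 v_2 ≠ 0; then v_{j-1} := N · v_j for j = 2, …, 2.

Pick v_2 = (0, 1, 0, 0)ᵀ.
Then v_1 = N · v_2 = (18, -3, 0, -9)ᵀ.

Sanity check: (A − (-4)·I) v_1 = (0, 0, 0, 0)ᵀ = 0. ✓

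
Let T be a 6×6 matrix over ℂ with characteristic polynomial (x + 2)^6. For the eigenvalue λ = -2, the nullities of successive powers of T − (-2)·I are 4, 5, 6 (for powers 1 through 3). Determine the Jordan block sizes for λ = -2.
Block sizes for λ = -2: [3, 1, 1, 1]

From the dimensions of kernels of powers, the number of Jordan blocks of size at least j is d_j − d_{j−1} where d_j = dim ker(N^j) (with d_0 = 0). Computing the differences gives [4, 1, 1].
The number of blocks of size exactly k is (#blocks of size ≥ k) − (#blocks of size ≥ k + 1), so the partition is: 3 block(s) of size 1, 1 block(s) of size 3.
In nonincreasing order the block sizes are [3, 1, 1, 1].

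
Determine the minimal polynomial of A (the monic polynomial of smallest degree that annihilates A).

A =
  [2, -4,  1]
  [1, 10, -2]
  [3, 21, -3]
x^3 - 9*x^2 + 27*x - 27

The characteristic polynomial is χ_A(x) = (x - 3)^3, so the eigenvalues are known. The minimal polynomial is
  m_A(x) = Π_λ (x − λ)^{k_λ}
where k_λ is the size of the *largest* Jordan block for λ (equivalently, the smallest k with (A − λI)^k v = 0 for every generalised eigenvector v of λ).

  λ = 3: largest Jordan block has size 3, contributing (x − 3)^3

So m_A(x) = (x - 3)^3 = x^3 - 9*x^2 + 27*x - 27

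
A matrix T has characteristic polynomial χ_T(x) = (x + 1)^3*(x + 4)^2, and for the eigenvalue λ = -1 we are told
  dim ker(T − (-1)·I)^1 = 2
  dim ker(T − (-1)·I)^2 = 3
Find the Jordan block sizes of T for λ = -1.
Block sizes for λ = -1: [2, 1]

From the dimensions of kernels of powers, the number of Jordan blocks of size at least j is d_j − d_{j−1} where d_j = dim ker(N^j) (with d_0 = 0). Computing the differences gives [2, 1].
The number of blocks of size exactly k is (#blocks of size ≥ k) − (#blocks of size ≥ k + 1), so the partition is: 1 block(s) of size 1, 1 block(s) of size 2.
In nonincreasing order the block sizes are [2, 1].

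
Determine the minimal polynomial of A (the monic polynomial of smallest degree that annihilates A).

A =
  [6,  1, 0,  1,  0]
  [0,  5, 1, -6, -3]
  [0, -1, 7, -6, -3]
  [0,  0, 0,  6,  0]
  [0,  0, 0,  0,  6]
x^3 - 18*x^2 + 108*x - 216

The characteristic polynomial is χ_A(x) = (x - 6)^5, so the eigenvalues are known. The minimal polynomial is
  m_A(x) = Π_λ (x − λ)^{k_λ}
where k_λ is the size of the *largest* Jordan block for λ (equivalently, the smallest k with (A − λI)^k v = 0 for every generalised eigenvector v of λ).

  λ = 6: largest Jordan block has size 3, contributing (x − 6)^3

So m_A(x) = (x - 6)^3 = x^3 - 18*x^2 + 108*x - 216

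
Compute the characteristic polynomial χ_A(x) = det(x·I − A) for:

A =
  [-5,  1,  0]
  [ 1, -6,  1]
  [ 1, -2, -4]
x^3 + 15*x^2 + 75*x + 125

Expanding det(x·I − A) (e.g. by cofactor expansion or by noting that A is similar to its Jordan form J, which has the same characteristic polynomial as A) gives
  χ_A(x) = x^3 + 15*x^2 + 75*x + 125
which factors as (x + 5)^3. The eigenvalues (with algebraic multiplicities) are λ = -5 with multiplicity 3.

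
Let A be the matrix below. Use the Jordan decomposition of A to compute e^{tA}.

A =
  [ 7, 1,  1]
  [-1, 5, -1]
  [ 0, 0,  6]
e^{tA} =
  [t*exp(6*t) + exp(6*t), t*exp(6*t), t*exp(6*t)]
  [-t*exp(6*t), -t*exp(6*t) + exp(6*t), -t*exp(6*t)]
  [0, 0, exp(6*t)]

Strategy: write A = P · J · P⁻¹ where J is a Jordan canonical form, so e^{tA} = P · e^{tJ} · P⁻¹, and e^{tJ} can be computed block-by-block.

A has Jordan form
J =
  [6, 1, 0]
  [0, 6, 0]
  [0, 0, 6]
(up to reordering of blocks).

Per-block formulas:
  For a 2×2 Jordan block J_2(6): exp(t · J_2(6)) = e^(6t)·(I + t·N), where N is the 2×2 nilpotent shift.
  For a 1×1 block at λ = 6: exp(t · [6]) = [e^(6t)].

After assembling e^{tJ} and conjugating by P, we get:

e^{tA} =
  [t*exp(6*t) + exp(6*t), t*exp(6*t), t*exp(6*t)]
  [-t*exp(6*t), -t*exp(6*t) + exp(6*t), -t*exp(6*t)]
  [0, 0, exp(6*t)]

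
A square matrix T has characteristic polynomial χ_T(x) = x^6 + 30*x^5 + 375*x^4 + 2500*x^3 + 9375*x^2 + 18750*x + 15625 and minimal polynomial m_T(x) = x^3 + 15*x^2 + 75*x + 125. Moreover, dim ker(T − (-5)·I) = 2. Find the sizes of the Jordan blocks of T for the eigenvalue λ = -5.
Block sizes for λ = -5: [3, 3]

Step 1 — from the characteristic polynomial, algebraic multiplicity of λ = -5 is 6. From dim ker(T − (-5)·I) = 2, there are exactly 2 Jordan blocks for λ = -5.
Step 2 — from the minimal polynomial, the factor (x + 5)^3 tells us the largest block for λ = -5 has size 3.
Step 3 — with total size 6, 2 blocks, and largest block 3, the block sizes (in nonincreasing order) are [3, 3].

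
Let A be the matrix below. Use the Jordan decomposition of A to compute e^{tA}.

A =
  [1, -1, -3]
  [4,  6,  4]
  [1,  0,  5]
e^{tA} =
  [t^2*exp(4*t) - 3*t*exp(4*t) + exp(4*t), t^2*exp(4*t)/2 - t*exp(4*t), t^2*exp(4*t) - 3*t*exp(4*t)]
  [4*t*exp(4*t), 2*t*exp(4*t) + exp(4*t), 4*t*exp(4*t)]
  [-t^2*exp(4*t) + t*exp(4*t), -t^2*exp(4*t)/2, -t^2*exp(4*t) + t*exp(4*t) + exp(4*t)]

Strategy: write A = P · J · P⁻¹ where J is a Jordan canonical form, so e^{tA} = P · e^{tJ} · P⁻¹, and e^{tJ} can be computed block-by-block.

A has Jordan form
J =
  [4, 1, 0]
  [0, 4, 1]
  [0, 0, 4]
(up to reordering of blocks).

Per-block formulas:
  For a 3×3 Jordan block J_3(4): exp(t · J_3(4)) = e^(4t)·(I + t·N + (t^2/2)·N^2), where N is the 3×3 nilpotent shift.

After assembling e^{tJ} and conjugating by P, we get:

e^{tA} =
  [t^2*exp(4*t) - 3*t*exp(4*t) + exp(4*t), t^2*exp(4*t)/2 - t*exp(4*t), t^2*exp(4*t) - 3*t*exp(4*t)]
  [4*t*exp(4*t), 2*t*exp(4*t) + exp(4*t), 4*t*exp(4*t)]
  [-t^2*exp(4*t) + t*exp(4*t), -t^2*exp(4*t)/2, -t^2*exp(4*t) + t*exp(4*t) + exp(4*t)]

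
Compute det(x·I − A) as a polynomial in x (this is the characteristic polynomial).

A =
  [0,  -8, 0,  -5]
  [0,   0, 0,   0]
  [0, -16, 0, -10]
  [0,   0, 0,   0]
x^4

Expanding det(x·I − A) (e.g. by cofactor expansion or by noting that A is similar to its Jordan form J, which has the same characteristic polynomial as A) gives
  χ_A(x) = x^4
which factors as x^4. The eigenvalues (with algebraic multiplicities) are λ = 0 with multiplicity 4.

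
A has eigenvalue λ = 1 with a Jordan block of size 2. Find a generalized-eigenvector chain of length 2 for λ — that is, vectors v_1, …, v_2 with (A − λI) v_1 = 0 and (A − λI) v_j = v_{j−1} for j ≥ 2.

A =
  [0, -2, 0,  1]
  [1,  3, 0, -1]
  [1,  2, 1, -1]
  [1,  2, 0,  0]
A Jordan chain for λ = 1 of length 2:
v_1 = (-1, 1, 1, 1)ᵀ
v_2 = (1, 0, 0, 0)ᵀ

Let N = A − (1)·I. We want v_2 with N^2 v_2 = 0 but N^1 v_2 ≠ 0; then v_{j-1} := N · v_j for j = 2, …, 2.

Pick v_2 = (1, 0, 0, 0)ᵀ.
Then v_1 = N · v_2 = (-1, 1, 1, 1)ᵀ.

Sanity check: (A − (1)·I) v_1 = (0, 0, 0, 0)ᵀ = 0. ✓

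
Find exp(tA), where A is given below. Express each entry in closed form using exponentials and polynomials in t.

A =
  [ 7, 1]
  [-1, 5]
e^{tA} =
  [t*exp(6*t) + exp(6*t), t*exp(6*t)]
  [-t*exp(6*t), -t*exp(6*t) + exp(6*t)]

Strategy: write A = P · J · P⁻¹ where J is a Jordan canonical form, so e^{tA} = P · e^{tJ} · P⁻¹, and e^{tJ} can be computed block-by-block.

A has Jordan form
J =
  [6, 1]
  [0, 6]
(up to reordering of blocks).

Per-block formulas:
  For a 2×2 Jordan block J_2(6): exp(t · J_2(6)) = e^(6t)·(I + t·N), where N is the 2×2 nilpotent shift.

After assembling e^{tJ} and conjugating by P, we get:

e^{tA} =
  [t*exp(6*t) + exp(6*t), t*exp(6*t)]
  [-t*exp(6*t), -t*exp(6*t) + exp(6*t)]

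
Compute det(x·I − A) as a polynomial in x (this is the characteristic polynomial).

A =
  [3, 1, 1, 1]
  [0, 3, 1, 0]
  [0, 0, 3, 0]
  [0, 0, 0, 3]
x^4 - 12*x^3 + 54*x^2 - 108*x + 81

Expanding det(x·I − A) (e.g. by cofactor expansion or by noting that A is similar to its Jordan form J, which has the same characteristic polynomial as A) gives
  χ_A(x) = x^4 - 12*x^3 + 54*x^2 - 108*x + 81
which factors as (x - 3)^4. The eigenvalues (with algebraic multiplicities) are λ = 3 with multiplicity 4.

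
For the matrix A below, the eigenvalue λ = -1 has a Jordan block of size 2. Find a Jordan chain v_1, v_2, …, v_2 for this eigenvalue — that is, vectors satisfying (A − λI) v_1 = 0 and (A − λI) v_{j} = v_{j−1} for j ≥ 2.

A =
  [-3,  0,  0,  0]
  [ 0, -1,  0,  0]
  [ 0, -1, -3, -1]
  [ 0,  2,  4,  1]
A Jordan chain for λ = -1 of length 2:
v_1 = (0, 0, -1, 2)ᵀ
v_2 = (0, 1, 0, 0)ᵀ

Let N = A − (-1)·I. We want v_2 with N^2 v_2 = 0 but N^1 v_2 ≠ 0; then v_{j-1} := N · v_j for j = 2, …, 2.

Pick v_2 = (0, 1, 0, 0)ᵀ.
Then v_1 = N · v_2 = (0, 0, -1, 2)ᵀ.

Sanity check: (A − (-1)·I) v_1 = (0, 0, 0, 0)ᵀ = 0. ✓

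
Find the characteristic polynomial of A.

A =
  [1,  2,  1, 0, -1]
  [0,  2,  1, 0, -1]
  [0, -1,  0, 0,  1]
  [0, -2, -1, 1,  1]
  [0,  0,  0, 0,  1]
x^5 - 5*x^4 + 10*x^3 - 10*x^2 + 5*x - 1

Expanding det(x·I − A) (e.g. by cofactor expansion or by noting that A is similar to its Jordan form J, which has the same characteristic polynomial as A) gives
  χ_A(x) = x^5 - 5*x^4 + 10*x^3 - 10*x^2 + 5*x - 1
which factors as (x - 1)^5. The eigenvalues (with algebraic multiplicities) are λ = 1 with multiplicity 5.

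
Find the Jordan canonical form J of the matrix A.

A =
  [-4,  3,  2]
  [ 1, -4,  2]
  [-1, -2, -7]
J_3(-5)

The characteristic polynomial is
  det(x·I − A) = x^3 + 15*x^2 + 75*x + 125 = (x + 5)^3

Eigenvalues and multiplicities (the geometric multiplicity of λ is n − rank(A − λI), which equals the number of Jordan blocks for λ):
  λ = -5: algebraic multiplicity = 3, geometric multiplicity = 1

Determining the block sizes for each eigenvalue:
  λ = -5: one block (gm = 1), so the single block has size am = 3 → block sizes [3]

Assembling the blocks gives a Jordan form
J =
  [-5,  1,  0]
  [ 0, -5,  1]
  [ 0,  0, -5]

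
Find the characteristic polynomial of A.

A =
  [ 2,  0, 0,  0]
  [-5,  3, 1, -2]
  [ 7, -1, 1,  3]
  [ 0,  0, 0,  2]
x^4 - 8*x^3 + 24*x^2 - 32*x + 16

Expanding det(x·I − A) (e.g. by cofactor expansion or by noting that A is similar to its Jordan form J, which has the same characteristic polynomial as A) gives
  χ_A(x) = x^4 - 8*x^3 + 24*x^2 - 32*x + 16
which factors as (x - 2)^4. The eigenvalues (with algebraic multiplicities) are λ = 2 with multiplicity 4.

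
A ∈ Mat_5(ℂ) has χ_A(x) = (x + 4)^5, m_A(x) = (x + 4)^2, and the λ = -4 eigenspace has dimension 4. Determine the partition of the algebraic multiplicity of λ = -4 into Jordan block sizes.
Block sizes for λ = -4: [2, 1, 1, 1]

Step 1 — from the characteristic polynomial, algebraic multiplicity of λ = -4 is 5. From dim ker(A − (-4)·I) = 4, there are exactly 4 Jordan blocks for λ = -4.
Step 2 — from the minimal polynomial, the factor (x + 4)^2 tells us the largest block for λ = -4 has size 2.
Step 3 — with total size 5, 4 blocks, and largest block 2, the block sizes (in nonincreasing order) are [2, 1, 1, 1].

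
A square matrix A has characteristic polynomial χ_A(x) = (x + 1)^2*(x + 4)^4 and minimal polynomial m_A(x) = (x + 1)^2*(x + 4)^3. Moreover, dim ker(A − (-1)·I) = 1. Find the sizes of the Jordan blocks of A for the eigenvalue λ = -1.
Block sizes for λ = -1: [2]

Step 1 — from the characteristic polynomial, algebraic multiplicity of λ = -1 is 2. From dim ker(A − (-1)·I) = 1, there are exactly 1 Jordan blocks for λ = -1.
Step 2 — from the minimal polynomial, the factor (x + 1)^2 tells us the largest block for λ = -1 has size 2.
Step 3 — with total size 2, 1 blocks, and largest block 2, the block sizes (in nonincreasing order) are [2].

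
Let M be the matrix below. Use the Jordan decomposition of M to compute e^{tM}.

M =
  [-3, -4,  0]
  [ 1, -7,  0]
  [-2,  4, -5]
e^{tM} =
  [2*t*exp(-5*t) + exp(-5*t), -4*t*exp(-5*t), 0]
  [t*exp(-5*t), -2*t*exp(-5*t) + exp(-5*t), 0]
  [-2*t*exp(-5*t), 4*t*exp(-5*t), exp(-5*t)]

Strategy: write M = P · J · P⁻¹ where J is a Jordan canonical form, so e^{tM} = P · e^{tJ} · P⁻¹, and e^{tJ} can be computed block-by-block.

M has Jordan form
J =
  [-5,  1,  0]
  [ 0, -5,  0]
  [ 0,  0, -5]
(up to reordering of blocks).

Per-block formulas:
  For a 2×2 Jordan block J_2(-5): exp(t · J_2(-5)) = e^(-5t)·(I + t·N), where N is the 2×2 nilpotent shift.
  For a 1×1 block at λ = -5: exp(t · [-5]) = [e^(-5t)].

After assembling e^{tJ} and conjugating by P, we get:

e^{tM} =
  [2*t*exp(-5*t) + exp(-5*t), -4*t*exp(-5*t), 0]
  [t*exp(-5*t), -2*t*exp(-5*t) + exp(-5*t), 0]
  [-2*t*exp(-5*t), 4*t*exp(-5*t), exp(-5*t)]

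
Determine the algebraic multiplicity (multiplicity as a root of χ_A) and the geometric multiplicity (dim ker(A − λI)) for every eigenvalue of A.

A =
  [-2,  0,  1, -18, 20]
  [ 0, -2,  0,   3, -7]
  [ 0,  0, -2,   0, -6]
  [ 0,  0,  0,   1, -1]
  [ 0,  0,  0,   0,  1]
λ = -2: alg = 3, geom = 2; λ = 1: alg = 2, geom = 1

Step 1 — factor the characteristic polynomial to read off the algebraic multiplicities:
  χ_A(x) = (x - 1)^2*(x + 2)^3

Step 2 — compute geometric multiplicities via the rank-nullity identity g(λ) = n − rank(A − λI):
  rank(A − (-2)·I) = 3, so dim ker(A − (-2)·I) = n − 3 = 2
  rank(A − (1)·I) = 4, so dim ker(A − (1)·I) = n − 4 = 1

Summary:
  λ = -2: algebraic multiplicity = 3, geometric multiplicity = 2
  λ = 1: algebraic multiplicity = 2, geometric multiplicity = 1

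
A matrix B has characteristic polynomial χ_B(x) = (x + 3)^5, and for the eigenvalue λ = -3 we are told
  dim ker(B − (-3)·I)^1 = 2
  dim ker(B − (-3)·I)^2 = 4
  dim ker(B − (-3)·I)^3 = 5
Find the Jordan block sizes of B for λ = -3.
Block sizes for λ = -3: [3, 2]

From the dimensions of kernels of powers, the number of Jordan blocks of size at least j is d_j − d_{j−1} where d_j = dim ker(N^j) (with d_0 = 0). Computing the differences gives [2, 2, 1].
The number of blocks of size exactly k is (#blocks of size ≥ k) − (#blocks of size ≥ k + 1), so the partition is: 1 block(s) of size 2, 1 block(s) of size 3.
In nonincreasing order the block sizes are [3, 2].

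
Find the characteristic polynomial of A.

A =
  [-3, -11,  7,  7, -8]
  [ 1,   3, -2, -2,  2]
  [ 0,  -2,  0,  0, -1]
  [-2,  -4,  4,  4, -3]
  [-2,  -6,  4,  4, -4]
x^5

Expanding det(x·I − A) (e.g. by cofactor expansion or by noting that A is similar to its Jordan form J, which has the same characteristic polynomial as A) gives
  χ_A(x) = x^5
which factors as x^5. The eigenvalues (with algebraic multiplicities) are λ = 0 with multiplicity 5.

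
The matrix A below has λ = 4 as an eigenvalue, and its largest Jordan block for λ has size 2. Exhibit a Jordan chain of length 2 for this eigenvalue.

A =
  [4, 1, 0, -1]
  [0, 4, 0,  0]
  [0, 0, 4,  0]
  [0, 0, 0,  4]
A Jordan chain for λ = 4 of length 2:
v_1 = (1, 0, 0, 0)ᵀ
v_2 = (0, 1, 0, 0)ᵀ

Let N = A − (4)·I. We want v_2 with N^2 v_2 = 0 but N^1 v_2 ≠ 0; then v_{j-1} := N · v_j for j = 2, …, 2.

Pick v_2 = (0, 1, 0, 0)ᵀ.
Then v_1 = N · v_2 = (1, 0, 0, 0)ᵀ.

Sanity check: (A − (4)·I) v_1 = (0, 0, 0, 0)ᵀ = 0. ✓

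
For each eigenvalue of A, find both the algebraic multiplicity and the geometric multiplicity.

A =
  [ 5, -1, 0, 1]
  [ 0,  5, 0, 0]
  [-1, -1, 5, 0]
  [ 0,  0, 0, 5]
λ = 5: alg = 4, geom = 2

Step 1 — factor the characteristic polynomial to read off the algebraic multiplicities:
  χ_A(x) = (x - 5)^4

Step 2 — compute geometric multiplicities via the rank-nullity identity g(λ) = n − rank(A − λI):
  rank(A − (5)·I) = 2, so dim ker(A − (5)·I) = n − 2 = 2

Summary:
  λ = 5: algebraic multiplicity = 4, geometric multiplicity = 2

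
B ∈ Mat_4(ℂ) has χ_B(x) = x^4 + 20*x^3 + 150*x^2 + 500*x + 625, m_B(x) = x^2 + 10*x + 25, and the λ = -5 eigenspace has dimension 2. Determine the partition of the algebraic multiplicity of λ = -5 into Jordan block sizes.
Block sizes for λ = -5: [2, 2]

Step 1 — from the characteristic polynomial, algebraic multiplicity of λ = -5 is 4. From dim ker(B − (-5)·I) = 2, there are exactly 2 Jordan blocks for λ = -5.
Step 2 — from the minimal polynomial, the factor (x + 5)^2 tells us the largest block for λ = -5 has size 2.
Step 3 — with total size 4, 2 blocks, and largest block 2, the block sizes (in nonincreasing order) are [2, 2].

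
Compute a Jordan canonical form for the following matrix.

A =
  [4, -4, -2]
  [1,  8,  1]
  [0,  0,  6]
J_2(6) ⊕ J_1(6)

The characteristic polynomial is
  det(x·I − A) = x^3 - 18*x^2 + 108*x - 216 = (x - 6)^3

Eigenvalues and multiplicities (the geometric multiplicity of λ is n − rank(A − λI), which equals the number of Jordan blocks for λ):
  λ = 6: algebraic multiplicity = 3, geometric multiplicity = 2

Determining the block sizes for each eigenvalue:
  λ = 6: 2 blocks summing to 3 forces exactly one block of size 2 and the rest size 1 → block sizes [2, 1]

Assembling the blocks gives a Jordan form
J =
  [6, 1, 0]
  [0, 6, 0]
  [0, 0, 6]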